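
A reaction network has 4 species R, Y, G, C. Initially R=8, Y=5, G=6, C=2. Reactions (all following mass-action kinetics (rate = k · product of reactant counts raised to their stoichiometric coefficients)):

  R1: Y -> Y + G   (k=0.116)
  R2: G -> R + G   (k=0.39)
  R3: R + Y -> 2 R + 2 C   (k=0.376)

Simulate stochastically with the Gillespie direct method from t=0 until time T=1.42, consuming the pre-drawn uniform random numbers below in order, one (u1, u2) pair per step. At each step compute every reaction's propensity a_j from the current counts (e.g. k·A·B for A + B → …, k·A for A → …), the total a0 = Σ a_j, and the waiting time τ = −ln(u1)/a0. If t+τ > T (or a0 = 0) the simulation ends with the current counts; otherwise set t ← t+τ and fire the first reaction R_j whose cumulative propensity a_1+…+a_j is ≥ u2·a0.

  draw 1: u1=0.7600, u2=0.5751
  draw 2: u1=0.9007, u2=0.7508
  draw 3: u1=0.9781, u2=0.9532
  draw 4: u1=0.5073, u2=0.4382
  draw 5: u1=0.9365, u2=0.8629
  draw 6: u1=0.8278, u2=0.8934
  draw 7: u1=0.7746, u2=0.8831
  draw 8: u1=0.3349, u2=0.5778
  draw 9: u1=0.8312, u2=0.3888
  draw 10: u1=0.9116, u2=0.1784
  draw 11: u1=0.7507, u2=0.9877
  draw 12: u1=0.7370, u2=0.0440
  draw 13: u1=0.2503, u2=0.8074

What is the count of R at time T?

R at T = 20

t=0.000: R=8 Y=5 G=6 C=2
Draw 1: a1=0.580, a2=2.340, a3=15.040, a0=17.960; τ=−ln(0.7600)/17.960=0.015 → t=0.015; u2·a0=0.5751·17.960=10.329; a1+a2=2.920 < 10.329 ≤ a1+…+a3=17.960 → R3 fires; R=9 Y=4 G=6 C=4
Draw 2: a1=0.464, a2=2.340, a3=13.536, a0=16.340; τ=−ln(0.9007)/16.340=0.006 → t=0.022; u2·a0=0.7508·16.340=12.268; a1+a2=2.804 < 12.268 ≤ a1+…+a3=16.340 → R3 fires; R=10 Y=3 G=6 C=6
Draw 3: a1=0.348, a2=2.340, a3=11.280, a0=13.968; τ=−ln(0.9781)/13.968=0.002 → t=0.023; u2·a0=0.9532·13.968=13.314; a1+a2=2.688 < 13.314 ≤ a1+…+a3=13.968 → R3 fires; R=11 Y=2 G=6 C=8
Draw 4: a1=0.232, a2=2.340, a3=8.272, a0=10.844; τ=−ln(0.5073)/10.844=0.063 → t=0.086; u2·a0=0.4382·10.844=4.752; a1+a2=2.572 < 4.752 ≤ a1+…+a3=10.844 → R3 fires; R=12 Y=1 G=6 C=10
Draw 5: a1=0.116, a2=2.340, a3=4.512, a0=6.968; τ=−ln(0.9365)/6.968=0.009 → t=0.095; u2·a0=0.8629·6.968=6.013; a1+a2=2.456 < 6.013 ≤ a1+…+a3=6.968 → R3 fires; R=13 Y=0 G=6 C=12
Draw 6: a1=0.000, a2=2.340, a3=0.000, a0=2.340; τ=−ln(0.8278)/2.340=0.081 → t=0.176; u2·a0=0.8934·2.340=2.091; a1=0.000 < 2.091 ≤ a1+a2=2.340 → R2 fires; R=14 Y=0 G=6 C=12
Draw 7: a1=0.000, a2=2.340, a3=0.000, a0=2.340; τ=−ln(0.7746)/2.340=0.109 → t=0.285; u2·a0=0.8831·2.340=2.066; a1=0.000 < 2.066 ≤ a1+a2=2.340 → R2 fires; R=15 Y=0 G=6 C=12
Draw 8: a1=0.000, a2=2.340, a3=0.000, a0=2.340; τ=−ln(0.3349)/2.340=0.467 → t=0.753; u2·a0=0.5778·2.340=1.352; a1=0.000 < 1.352 ≤ a1+a2=2.340 → R2 fires; R=16 Y=0 G=6 C=12
Draw 9: a1=0.000, a2=2.340, a3=0.000, a0=2.340; τ=−ln(0.8312)/2.340=0.079 → t=0.832; u2·a0=0.3888·2.340=0.910; a1=0.000 < 0.910 ≤ a1+a2=2.340 → R2 fires; R=17 Y=0 G=6 C=12
Draw 10: a1=0.000, a2=2.340, a3=0.000, a0=2.340; τ=−ln(0.9116)/2.340=0.040 → t=0.871; u2·a0=0.1784·2.340=0.417; a1=0.000 < 0.417 ≤ a1+a2=2.340 → R2 fires; R=18 Y=0 G=6 C=12
Draw 11: a1=0.000, a2=2.340, a3=0.000, a0=2.340; τ=−ln(0.7507)/2.340=0.123 → t=0.994; u2·a0=0.9877·2.340=2.311; a1=0.000 < 2.311 ≤ a1+a2=2.340 → R2 fires; R=19 Y=0 G=6 C=12
Draw 12: a1=0.000, a2=2.340, a3=0.000, a0=2.340; τ=−ln(0.7370)/2.340=0.130 → t=1.124; u2·a0=0.0440·2.340=0.103; a1=0.000 < 0.103 ≤ a1+a2=2.340 → R2 fires; R=20 Y=0 G=6 C=12
Draw 13: a1=0.000, a2=2.340, a3=0.000, a0=2.340; τ=−ln(0.2503)/2.340=0.592 → t=1.716 > T=1.42: stop.
Read off R at T=1.42: 20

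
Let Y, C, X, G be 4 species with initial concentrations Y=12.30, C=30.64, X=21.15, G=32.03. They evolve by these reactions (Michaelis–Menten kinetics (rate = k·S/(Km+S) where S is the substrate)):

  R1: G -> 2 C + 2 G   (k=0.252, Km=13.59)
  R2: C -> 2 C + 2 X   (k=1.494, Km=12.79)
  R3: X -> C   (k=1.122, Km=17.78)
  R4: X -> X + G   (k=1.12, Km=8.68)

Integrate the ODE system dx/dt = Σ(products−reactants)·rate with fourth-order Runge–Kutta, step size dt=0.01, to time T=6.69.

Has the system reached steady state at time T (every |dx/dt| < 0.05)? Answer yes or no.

Steady state at T: no

RK4 with dt=0.01: 669 steps to T=6.69. Trajectory (selected grid times):
t=0.00: Y=12.30 C=30.64 X=21.15 G=32.03
t=0.74: Y=12.30 C=32.14 X=22.26 G=32.75
t=1.49: Y=12.30 C=33.69 X=23.41 G=33.50
t=2.23: Y=12.30 C=35.24 X=24.54 G=34.24
t=2.97: Y=12.30 C=36.81 X=25.69 G=34.99
t=3.72: Y=12.30 C=38.42 X=26.86 G=35.76
t=4.46: Y=12.30 C=40.03 X=28.02 G=36.52
t=5.20: Y=12.30 C=41.66 X=29.19 G=37.29
t=5.95: Y=12.30 C=43.32 X=30.39 G=38.08
t=6.69: Y=12.30 C=44.98 X=31.58 G=38.87
Rates at T: R1=0.1867, R2=1.1633, R3=0.7178, R4=0.8785
dx/dt at T (Σ net stoichiometry × rate): Y=+0.0000, C=+2.2545, X=+1.6087, G=+1.0652
Largest |dx/dt| is |+2.2545| (C) ≥ 0.05 → not steady.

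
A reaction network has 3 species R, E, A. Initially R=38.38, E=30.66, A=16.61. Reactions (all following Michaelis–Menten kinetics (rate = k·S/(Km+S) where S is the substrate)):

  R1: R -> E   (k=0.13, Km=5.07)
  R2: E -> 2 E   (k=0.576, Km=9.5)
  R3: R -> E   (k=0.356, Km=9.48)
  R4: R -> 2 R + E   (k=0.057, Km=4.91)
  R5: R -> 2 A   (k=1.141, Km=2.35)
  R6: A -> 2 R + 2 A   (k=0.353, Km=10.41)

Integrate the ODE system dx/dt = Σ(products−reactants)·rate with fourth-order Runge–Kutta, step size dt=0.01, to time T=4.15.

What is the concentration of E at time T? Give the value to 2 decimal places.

RK4 with dt=0.01: 415 steps to T=4.15. Trajectory (selected grid times):
t=0.00: R=38.38 E=30.66 A=16.61
t=0.46: R=37.93 E=31.07 A=17.70
t=0.92: R=37.48 E=31.48 A=18.79
t=1.38: R=37.04 E=31.89 A=19.88
t=1.84: R=36.60 E=32.30 A=20.98
t=2.31: R=36.16 E=32.72 A=22.10
t=2.77: R=35.73 E=33.13 A=23.19
t=3.23: R=35.30 E=33.54 A=24.29
t=3.69: R=34.88 E=33.95 A=25.39
t=4.15: R=34.46 E=34.36 A=26.49
Read off E at T=4.15: 34.36

E at T = 34.36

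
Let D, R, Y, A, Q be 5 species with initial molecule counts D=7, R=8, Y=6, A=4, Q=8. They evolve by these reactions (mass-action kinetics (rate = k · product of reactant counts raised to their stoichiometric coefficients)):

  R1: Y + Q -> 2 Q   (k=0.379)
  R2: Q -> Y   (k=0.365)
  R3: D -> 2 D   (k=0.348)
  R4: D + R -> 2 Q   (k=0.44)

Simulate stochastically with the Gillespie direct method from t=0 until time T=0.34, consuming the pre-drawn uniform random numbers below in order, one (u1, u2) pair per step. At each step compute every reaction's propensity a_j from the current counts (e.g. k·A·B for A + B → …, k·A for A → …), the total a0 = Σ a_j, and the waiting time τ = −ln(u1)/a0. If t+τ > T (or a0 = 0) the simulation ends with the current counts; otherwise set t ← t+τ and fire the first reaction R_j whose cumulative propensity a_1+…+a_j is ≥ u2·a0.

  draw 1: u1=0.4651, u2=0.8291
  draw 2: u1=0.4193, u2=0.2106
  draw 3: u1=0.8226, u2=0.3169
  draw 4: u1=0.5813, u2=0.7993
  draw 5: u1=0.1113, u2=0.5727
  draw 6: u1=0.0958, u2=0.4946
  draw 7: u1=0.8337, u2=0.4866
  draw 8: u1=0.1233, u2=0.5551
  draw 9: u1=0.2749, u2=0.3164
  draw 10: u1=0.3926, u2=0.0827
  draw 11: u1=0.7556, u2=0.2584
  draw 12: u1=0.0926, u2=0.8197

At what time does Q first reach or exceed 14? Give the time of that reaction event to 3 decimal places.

t=0.000: D=7 R=8 Y=6 A=4 Q=8
Draw 1: a1=18.192, a2=2.920, a3=2.436, a4=24.640, a0=48.188; τ=−ln(0.4651)/48.188=0.016 → t=0.016; u2·a0=0.8291·48.188=39.953; a1+…+a3=23.548 < 39.953 ≤ a1+…+a4=48.188 → R4 fires; D=6 R=7 Y=6 A=4 Q=10
Draw 2: a1=22.740, a2=3.650, a3=2.088, a4=18.480, a0=46.958; τ=−ln(0.4193)/46.958=0.019 → t=0.034; u2·a0=0.2106·46.958=9.889 ≤ a1=22.740 → R1 fires; D=6 R=7 Y=5 A=4 Q=11
Draw 3: a1=20.845, a2=4.015, a3=2.088, a4=18.480, a0=45.428; τ=−ln(0.8226)/45.428=0.004 → t=0.039; u2·a0=0.3169·45.428=14.396 ≤ a1=20.845 → R1 fires; D=6 R=7 Y=4 A=4 Q=12
Draw 4: a1=18.192, a2=4.380, a3=2.088, a4=18.480, a0=43.140; τ=−ln(0.5813)/43.140=0.013 → t=0.051; u2·a0=0.7993·43.140=34.482; a1+…+a3=24.660 < 34.482 ≤ a1+…+a4=43.140 → R4 fires; D=5 R=6 Y=4 A=4 Q=14
Draw 5: a1=21.224, a2=5.110, a3=1.740, a4=13.200, a0=41.274; τ=−ln(0.1113)/41.274=0.053 → t=0.104; u2·a0=0.5727·41.274=23.638; a1=21.224 < 23.638 ≤ a1+a2=26.334 → R2 fires; D=5 R=6 Y=5 A=4 Q=13
Draw 6: a1=24.635, a2=4.745, a3=1.740, a4=13.200, a0=44.320; τ=−ln(0.0958)/44.320=0.053 → t=0.157; u2·a0=0.4946·44.320=21.921 ≤ a1=24.635 → R1 fires; D=5 R=6 Y=4 A=4 Q=14
Draw 7: a1=21.224, a2=5.110, a3=1.740, a4=13.200, a0=41.274; τ=−ln(0.8337)/41.274=0.004 → t=0.162; u2·a0=0.4866·41.274=20.084 ≤ a1=21.224 → R1 fires; D=5 R=6 Y=3 A=4 Q=15
Draw 8: a1=17.055, a2=5.475, a3=1.740, a4=13.200, a0=37.470; τ=−ln(0.1233)/37.470=0.056 → t=0.218; u2·a0=0.5551·37.470=20.800; a1=17.055 < 20.800 ≤ a1+a2=22.530 → R2 fires; D=5 R=6 Y=4 A=4 Q=14
Draw 9: a1=21.224, a2=5.110, a3=1.740, a4=13.200, a0=41.274; τ=−ln(0.2749)/41.274=0.031 → t=0.249; u2·a0=0.3164·41.274=13.059 ≤ a1=21.224 → R1 fires; D=5 R=6 Y=3 A=4 Q=15
Draw 10: a1=17.055, a2=5.475, a3=1.740, a4=13.200, a0=37.470; τ=−ln(0.3926)/37.470=0.025 → t=0.274; u2·a0=0.0827·37.470=3.099 ≤ a1=17.055 → R1 fires; D=5 R=6 Y=2 A=4 Q=16
Draw 11: a1=12.128, a2=5.840, a3=1.740, a4=13.200, a0=32.908; τ=−ln(0.7556)/32.908=0.009 → t=0.282; u2·a0=0.2584·32.908=8.503 ≤ a1=12.128 → R1 fires; D=5 R=6 Y=1 A=4 Q=17
Draw 12: a1=6.443, a2=6.205, a3=1.740, a4=13.200, a0=27.588; τ=−ln(0.0926)/27.588=0.086 → t=0.369 > T=0.34: stop.
Q first becomes ≥ 14 when it reaches 14 at the event at t=0.051.

Threshold first reached at t = 0.051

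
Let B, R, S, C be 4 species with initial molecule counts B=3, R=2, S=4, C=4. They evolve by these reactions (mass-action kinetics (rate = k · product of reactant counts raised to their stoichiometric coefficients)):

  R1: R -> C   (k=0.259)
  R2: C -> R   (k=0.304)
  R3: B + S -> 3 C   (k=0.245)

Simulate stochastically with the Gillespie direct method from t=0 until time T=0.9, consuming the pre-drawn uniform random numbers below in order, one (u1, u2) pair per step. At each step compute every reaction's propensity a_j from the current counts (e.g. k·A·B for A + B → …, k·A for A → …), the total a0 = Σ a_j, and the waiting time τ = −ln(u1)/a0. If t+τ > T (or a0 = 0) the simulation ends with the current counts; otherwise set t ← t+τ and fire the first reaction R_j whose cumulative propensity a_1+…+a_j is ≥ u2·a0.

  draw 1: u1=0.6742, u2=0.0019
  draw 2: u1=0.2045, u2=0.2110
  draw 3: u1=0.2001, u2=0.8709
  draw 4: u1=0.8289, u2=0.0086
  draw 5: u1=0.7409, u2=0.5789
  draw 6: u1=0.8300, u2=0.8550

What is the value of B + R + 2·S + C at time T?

Check how each reaction changes W = B + R + 2·S + C (weight of products minus weight of reactants):
R1: R -> C: (1·1) − (1·1) = 1 − 1 = 0
R2: C -> R: (1·1) − (1·1) = 1 − 1 = 0
R3: B + S -> 3 C: (1·3) − (1·1 + 2·1) = 3 − 3 = 0
Every reaction leaves W unchanged, so W is conserved and no simulation is needed: W(T) = W(0) = 3 + 2 + 2·4 + 4 = 17

Value at T = 17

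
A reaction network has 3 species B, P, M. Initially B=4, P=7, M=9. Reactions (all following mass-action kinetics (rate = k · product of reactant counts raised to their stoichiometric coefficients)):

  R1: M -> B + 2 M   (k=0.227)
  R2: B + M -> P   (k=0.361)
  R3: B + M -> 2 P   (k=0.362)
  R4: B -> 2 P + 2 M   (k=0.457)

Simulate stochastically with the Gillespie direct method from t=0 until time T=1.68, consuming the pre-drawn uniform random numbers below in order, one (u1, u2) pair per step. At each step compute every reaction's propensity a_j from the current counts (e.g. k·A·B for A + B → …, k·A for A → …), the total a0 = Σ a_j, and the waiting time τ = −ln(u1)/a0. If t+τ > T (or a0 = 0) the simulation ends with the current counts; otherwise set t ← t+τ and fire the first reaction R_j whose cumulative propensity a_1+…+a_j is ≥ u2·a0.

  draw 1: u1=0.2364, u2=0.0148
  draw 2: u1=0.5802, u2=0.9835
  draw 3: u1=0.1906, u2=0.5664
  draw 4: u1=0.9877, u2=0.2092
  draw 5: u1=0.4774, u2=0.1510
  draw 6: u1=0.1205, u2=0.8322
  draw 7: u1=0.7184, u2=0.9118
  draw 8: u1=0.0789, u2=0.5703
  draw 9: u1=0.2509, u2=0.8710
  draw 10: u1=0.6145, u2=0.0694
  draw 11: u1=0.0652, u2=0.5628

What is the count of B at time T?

t=0.000: B=4 P=7 M=9
Draw 1: a1=2.043, a2=12.996, a3=13.032, a4=1.828, a0=29.899; τ=−ln(0.2364)/29.899=0.048 → t=0.048; u2·a0=0.0148·29.899=0.443 ≤ a1=2.043 → R1 fires; B=5 P=7 M=10
Draw 2: a1=2.270, a2=18.050, a3=18.100, a4=2.285, a0=40.705; τ=−ln(0.5802)/40.705=0.013 → t=0.062; u2·a0=0.9835·40.705=40.033; a1+…+a3=38.420 < 40.033 ≤ a1+…+a4=40.705 → R4 fires; B=4 P=9 M=12
Draw 3: a1=2.724, a2=17.328, a3=17.376, a4=1.828, a0=39.256; τ=−ln(0.1906)/39.256=0.042 → t=0.104; u2·a0=0.5664·39.256=22.235; a1+a2=20.052 < 22.235 ≤ a1+…+a3=37.428 → R3 fires; B=3 P=11 M=11
Draw 4: a1=2.497, a2=11.913, a3=11.946, a4=1.371, a0=27.727; τ=−ln(0.9877)/27.727=0.000 → t=0.104; u2·a0=0.2092·27.727=5.800; a1=2.497 < 5.800 ≤ a1+a2=14.410 → R2 fires; B=2 P=12 M=10
Draw 5: a1=2.270, a2=7.220, a3=7.240, a4=0.914, a0=17.644; τ=−ln(0.4774)/17.644=0.042 → t=0.146; u2·a0=0.1510·17.644=2.664; a1=2.270 < 2.664 ≤ a1+a2=9.490 → R2 fires; B=1 P=13 M=9
Draw 6: a1=2.043, a2=3.249, a3=3.258, a4=0.457, a0=9.007; τ=−ln(0.1205)/9.007=0.235 → t=0.381; u2·a0=0.8322·9.007=7.496; a1+a2=5.292 < 7.496 ≤ a1+…+a3=8.550 → R3 fires; B=0 P=15 M=8
Draw 7: a1=1.816, a2=0.000, a3=0.000, a4=0.000, a0=1.816; τ=−ln(0.7184)/1.816=0.182 → t=0.563; u2·a0=0.9118·1.816=1.656 ≤ a1=1.816 → R1 fires; B=1 P=15 M=9
Draw 8: a1=2.043, a2=3.249, a3=3.258, a4=0.457, a0=9.007; τ=−ln(0.0789)/9.007=0.282 → t=0.845; u2·a0=0.5703·9.007=5.137; a1=2.043 < 5.137 ≤ a1+a2=5.292 → R2 fires; B=0 P=16 M=8
Draw 9: a1=1.816, a2=0.000, a3=0.000, a4=0.000, a0=1.816; τ=−ln(0.2509)/1.816=0.761 → t=1.607; u2·a0=0.8710·1.816=1.582 ≤ a1=1.816 → R1 fires; B=1 P=16 M=9
Draw 10: a1=2.043, a2=3.249, a3=3.258, a4=0.457, a0=9.007; τ=−ln(0.6145)/9.007=0.054 → t=1.661; u2·a0=0.0694·9.007=0.625 ≤ a1=2.043 → R1 fires; B=2 P=16 M=10
Draw 11: a1=2.270, a2=7.220, a3=7.240, a4=0.914, a0=17.644; τ=−ln(0.0652)/17.644=0.155 → t=1.815 > T=1.68: stop.
Read off B at T=1.68: 2

B at T = 2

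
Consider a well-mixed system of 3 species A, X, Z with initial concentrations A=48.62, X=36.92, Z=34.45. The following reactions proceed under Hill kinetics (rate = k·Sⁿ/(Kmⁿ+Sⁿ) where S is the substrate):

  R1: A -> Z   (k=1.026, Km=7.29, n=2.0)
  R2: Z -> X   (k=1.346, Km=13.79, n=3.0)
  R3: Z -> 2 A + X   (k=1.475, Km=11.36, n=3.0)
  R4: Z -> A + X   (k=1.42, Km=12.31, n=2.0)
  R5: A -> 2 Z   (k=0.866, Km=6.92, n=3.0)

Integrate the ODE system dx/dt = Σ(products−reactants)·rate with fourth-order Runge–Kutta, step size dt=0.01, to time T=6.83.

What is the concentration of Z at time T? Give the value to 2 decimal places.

RK4 with dt=0.01: 683 steps to T=6.83. Trajectory (selected grid times):
t=0.00: A=48.62 X=36.92 Z=34.45
t=0.76: A=50.32 X=39.91 Z=33.53
t=1.52: A=52.00 X=42.89 Z=32.63
t=2.28: A=53.66 X=45.86 Z=31.75
t=3.04: A=55.32 X=48.80 Z=30.88
t=3.79: A=56.93 X=51.69 Z=30.04
t=4.55: A=58.55 X=54.60 Z=29.21
t=5.31: A=60.15 X=57.50 Z=28.40
t=6.07: A=61.73 X=60.36 Z=27.62
t=6.83: A=63.29 X=63.21 Z=26.85
Read off Z at T=6.83: 26.85

Z at T = 26.85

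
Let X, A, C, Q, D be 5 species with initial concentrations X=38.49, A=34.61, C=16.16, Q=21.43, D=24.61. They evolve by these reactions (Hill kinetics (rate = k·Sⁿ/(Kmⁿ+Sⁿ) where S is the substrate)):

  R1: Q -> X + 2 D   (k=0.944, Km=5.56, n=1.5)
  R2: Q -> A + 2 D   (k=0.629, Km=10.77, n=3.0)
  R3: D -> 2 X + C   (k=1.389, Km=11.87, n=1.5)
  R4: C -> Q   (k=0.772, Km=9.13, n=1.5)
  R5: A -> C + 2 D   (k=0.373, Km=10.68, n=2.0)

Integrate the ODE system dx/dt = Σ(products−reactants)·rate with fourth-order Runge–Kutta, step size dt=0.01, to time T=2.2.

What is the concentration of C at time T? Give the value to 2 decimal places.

RK4 with dt=0.01: 220 steps to T=2.2. Trajectory (selected grid times):
t=0.00: X=38.49 A=34.61 C=16.16 Q=21.43 D=24.61
t=0.24: X=39.19 A=34.66 C=16.36 Q=21.23 D=25.19
t=0.49: X=39.93 A=34.72 C=16.57 Q=21.02 D=25.79
t=0.73: X=40.64 A=34.77 C=16.78 Q=20.82 D=26.36
t=0.98: X=41.38 A=34.82 C=16.99 Q=20.61 D=26.96
t=1.22: X=42.09 A=34.87 C=17.20 Q=20.41 D=27.52
t=1.47: X=42.84 A=34.92 C=17.42 Q=20.21 D=28.11
t=1.71: X=43.57 A=34.97 C=17.63 Q=20.01 D=28.67
t=1.96: X=44.32 A=35.02 C=17.85 Q=19.81 D=29.24
t=2.20: X=45.05 A=35.07 C=18.06 Q=19.62 D=29.80
Read off C at T=2.2: 18.06

C at T = 18.06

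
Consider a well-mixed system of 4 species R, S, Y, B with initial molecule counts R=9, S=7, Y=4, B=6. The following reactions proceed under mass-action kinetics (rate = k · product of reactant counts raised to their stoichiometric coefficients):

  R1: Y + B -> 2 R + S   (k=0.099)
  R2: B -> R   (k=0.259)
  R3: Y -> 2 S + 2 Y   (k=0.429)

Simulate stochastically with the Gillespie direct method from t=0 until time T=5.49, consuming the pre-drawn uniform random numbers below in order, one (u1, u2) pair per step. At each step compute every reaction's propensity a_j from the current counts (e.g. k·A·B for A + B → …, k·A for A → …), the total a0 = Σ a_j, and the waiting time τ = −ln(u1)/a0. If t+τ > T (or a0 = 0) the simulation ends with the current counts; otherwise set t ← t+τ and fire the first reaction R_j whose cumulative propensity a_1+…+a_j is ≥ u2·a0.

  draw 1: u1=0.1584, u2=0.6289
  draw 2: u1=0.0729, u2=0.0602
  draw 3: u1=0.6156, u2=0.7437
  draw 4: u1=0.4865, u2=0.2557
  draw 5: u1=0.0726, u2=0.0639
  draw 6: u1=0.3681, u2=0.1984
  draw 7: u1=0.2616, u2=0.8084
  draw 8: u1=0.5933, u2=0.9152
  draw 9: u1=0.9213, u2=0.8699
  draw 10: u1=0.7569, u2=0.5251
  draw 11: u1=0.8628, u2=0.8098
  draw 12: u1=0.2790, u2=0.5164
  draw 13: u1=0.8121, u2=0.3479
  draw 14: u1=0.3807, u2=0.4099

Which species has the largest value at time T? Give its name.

Dominant species at T: S

t=0.000: R=9 S=7 Y=4 B=6
Draw 1: a1=2.376, a2=1.554, a3=1.716, a0=5.646; τ=−ln(0.1584)/5.646=0.326 → t=0.326; u2·a0=0.6289·5.646=3.551; a1=2.376 < 3.551 ≤ a1+a2=3.930 → R2 fires; R=10 S=7 Y=4 B=5
Draw 2: a1=1.980, a2=1.295, a3=1.716, a0=4.991; τ=−ln(0.0729)/4.991=0.525 → t=0.851; u2·a0=0.0602·4.991=0.300 ≤ a1=1.980 → R1 fires; R=12 S=8 Y=3 B=4
Draw 3: a1=1.188, a2=1.036, a3=1.287, a0=3.511; τ=−ln(0.6156)/3.511=0.138 → t=0.989; u2·a0=0.7437·3.511=2.611; a1+a2=2.224 < 2.611 ≤ a1+…+a3=3.511 → R3 fires; R=12 S=10 Y=4 B=4
Draw 4: a1=1.584, a2=1.036, a3=1.716, a0=4.336; τ=−ln(0.4865)/4.336=0.166 → t=1.155; u2·a0=0.2557·4.336=1.109 ≤ a1=1.584 → R1 fires; R=14 S=11 Y=3 B=3
Draw 5: a1=0.891, a2=0.777, a3=1.287, a0=2.955; τ=−ln(0.0726)/2.955=0.888 → t=2.043; u2·a0=0.0639·2.955=0.189 ≤ a1=0.891 → R1 fires; R=16 S=12 Y=2 B=2
Draw 6: a1=0.396, a2=0.518, a3=0.858, a0=1.772; τ=−ln(0.3681)/1.772=0.564 → t=2.607; u2·a0=0.1984·1.772=0.352 ≤ a1=0.396 → R1 fires; R=18 S=13 Y=1 B=1
Draw 7: a1=0.099, a2=0.259, a3=0.429, a0=0.787; τ=−ln(0.2616)/0.787=1.704 → t=4.311; u2·a0=0.8084·0.787=0.636; a1+a2=0.358 < 0.636 ≤ a1+…+a3=0.787 → R3 fires; R=18 S=15 Y=2 B=1
Draw 8: a1=0.198, a2=0.259, a3=0.858, a0=1.315; τ=−ln(0.5933)/1.315=0.397 → t=4.708; u2·a0=0.9152·1.315=1.203; a1+a2=0.457 < 1.203 ≤ a1+…+a3=1.315 → R3 fires; R=18 S=17 Y=3 B=1
Draw 9: a1=0.297, a2=0.259, a3=1.287, a0=1.843; τ=−ln(0.9213)/1.843=0.044 → t=4.752; u2·a0=0.8699·1.843=1.603; a1+a2=0.556 < 1.603 ≤ a1+…+a3=1.843 → R3 fires; R=18 S=19 Y=4 B=1
Draw 10: a1=0.396, a2=0.259, a3=1.716, a0=2.371; τ=−ln(0.7569)/2.371=0.117 → t=4.870; u2·a0=0.5251·2.371=1.245; a1+a2=0.655 < 1.245 ≤ a1+…+a3=2.371 → R3 fires; R=18 S=21 Y=5 B=1
Draw 11: a1=0.495, a2=0.259, a3=2.145, a0=2.899; τ=−ln(0.8628)/2.899=0.051 → t=4.921; u2·a0=0.8098·2.899=2.348; a1+a2=0.754 < 2.348 ≤ a1+…+a3=2.899 → R3 fires; R=18 S=23 Y=6 B=1
Draw 12: a1=0.594, a2=0.259, a3=2.574, a0=3.427; τ=−ln(0.2790)/3.427=0.372 → t=5.293; u2·a0=0.5164·3.427=1.770; a1+a2=0.853 < 1.770 ≤ a1+…+a3=3.427 → R3 fires; R=18 S=25 Y=7 B=1
Draw 13: a1=0.693, a2=0.259, a3=3.003, a0=3.955; τ=−ln(0.8121)/3.955=0.053 → t=5.346; u2·a0=0.3479·3.955=1.376; a1+a2=0.952 < 1.376 ≤ a1+…+a3=3.955 → R3 fires; R=18 S=27 Y=8 B=1
Draw 14: a1=0.792, a2=0.259, a3=3.432, a0=4.483; τ=−ln(0.3807)/4.483=0.215 → t=5.561 > T=5.49: stop.
At T=5.49: R=18 S=27 Y=8 B=1; the largest is S.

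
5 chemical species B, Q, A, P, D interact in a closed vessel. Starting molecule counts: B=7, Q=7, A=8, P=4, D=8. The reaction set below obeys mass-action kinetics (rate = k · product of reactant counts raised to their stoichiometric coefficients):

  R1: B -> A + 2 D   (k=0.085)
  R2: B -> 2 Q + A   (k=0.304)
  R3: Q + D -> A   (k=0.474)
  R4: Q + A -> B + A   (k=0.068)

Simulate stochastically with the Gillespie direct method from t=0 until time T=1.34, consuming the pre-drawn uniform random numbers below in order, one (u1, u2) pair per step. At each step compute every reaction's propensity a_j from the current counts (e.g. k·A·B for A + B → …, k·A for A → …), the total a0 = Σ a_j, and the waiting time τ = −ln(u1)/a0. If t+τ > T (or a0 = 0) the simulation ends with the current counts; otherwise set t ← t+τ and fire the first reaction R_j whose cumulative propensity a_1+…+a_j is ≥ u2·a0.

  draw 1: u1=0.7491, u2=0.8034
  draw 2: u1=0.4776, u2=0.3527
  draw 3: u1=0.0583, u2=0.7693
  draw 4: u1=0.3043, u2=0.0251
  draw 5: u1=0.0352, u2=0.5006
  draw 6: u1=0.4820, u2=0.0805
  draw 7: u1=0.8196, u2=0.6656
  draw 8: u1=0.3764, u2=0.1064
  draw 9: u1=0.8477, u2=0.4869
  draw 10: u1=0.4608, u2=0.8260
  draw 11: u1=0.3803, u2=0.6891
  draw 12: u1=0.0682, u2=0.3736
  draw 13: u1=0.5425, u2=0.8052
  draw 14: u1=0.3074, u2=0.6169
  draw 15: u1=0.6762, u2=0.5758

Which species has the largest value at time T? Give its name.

t=0.000: B=7 Q=7 A=8 P=4 D=8
Draw 1: a1=0.595, a2=2.128, a3=26.544, a4=3.808, a0=33.075; τ=−ln(0.7491)/33.075=0.009 → t=0.009; u2·a0=0.8034·33.075=26.572; a1+a2=2.723 < 26.572 ≤ a1+…+a3=29.267 → R3 fires; B=7 Q=6 A=9 P=4 D=7
Draw 2: a1=0.595, a2=2.128, a3=19.908, a4=3.672, a0=26.303; τ=−ln(0.4776)/26.303=0.028 → t=0.037; u2·a0=0.3527·26.303=9.277; a1+a2=2.723 < 9.277 ≤ a1+…+a3=22.631 → R3 fires; B=7 Q=5 A=10 P=4 D=6
Draw 3: a1=0.595, a2=2.128, a3=14.220, a4=3.400, a0=20.343; τ=−ln(0.0583)/20.343=0.140 → t=0.177; u2·a0=0.7693·20.343=15.650; a1+a2=2.723 < 15.650 ≤ a1+…+a3=16.943 → R3 fires; B=7 Q=4 A=11 P=4 D=5
Draw 4: a1=0.595, a2=2.128, a3=9.480, a4=2.992, a0=15.195; τ=−ln(0.3043)/15.195=0.078 → t=0.255; u2·a0=0.0251·15.195=0.381 ≤ a1=0.595 → R1 fires; B=6 Q=4 A=12 P=4 D=7
Draw 5: a1=0.510, a2=1.824, a3=13.272, a4=3.264, a0=18.870; τ=−ln(0.0352)/18.870=0.177 → t=0.432; u2·a0=0.5006·18.870=9.446; a1+a2=2.334 < 9.446 ≤ a1+…+a3=15.606 → R3 fires; B=6 Q=3 A=13 P=4 D=6
Draw 6: a1=0.510, a2=1.824, a3=8.532, a4=2.652, a0=13.518; τ=−ln(0.4820)/13.518=0.054 → t=0.486; u2·a0=0.0805·13.518=1.088; a1=0.510 < 1.088 ≤ a1+a2=2.334 → R2 fires; B=5 Q=5 A=14 P=4 D=6
Draw 7: a1=0.425, a2=1.520, a3=14.220, a4=4.760, a0=20.925; τ=−ln(0.8196)/20.925=0.010 → t=0.496; u2·a0=0.6656·20.925=13.928; a1+a2=1.945 < 13.928 ≤ a1+…+a3=16.165 → R3 fires; B=5 Q=4 A=15 P=4 D=5
Draw 8: a1=0.425, a2=1.520, a3=9.480, a4=4.080, a0=15.505; τ=−ln(0.3764)/15.505=0.063 → t=0.559; u2·a0=0.1064·15.505=1.650; a1=0.425 < 1.650 ≤ a1+a2=1.945 → R2 fires; B=4 Q=6 A=16 P=4 D=5
Draw 9: a1=0.340, a2=1.216, a3=14.220, a4=6.528, a0=22.304; τ=−ln(0.8477)/22.304=0.007 → t=0.566; u2·a0=0.4869·22.304=10.860; a1+a2=1.556 < 10.860 ≤ a1+…+a3=15.776 → R3 fires; B=4 Q=5 A=17 P=4 D=4
Draw 10: a1=0.340, a2=1.216, a3=9.480, a4=5.780, a0=16.816; τ=−ln(0.4608)/16.816=0.046 → t=0.612; u2·a0=0.8260·16.816=13.890; a1+…+a3=11.036 < 13.890 ≤ a1+…+a4=16.816 → R4 fires; B=5 Q=4 A=17 P=4 D=4
Draw 11: a1=0.425, a2=1.520, a3=7.584, a4=4.624, a0=14.153; τ=−ln(0.3803)/14.153=0.068 → t=0.681; u2·a0=0.6891·14.153=9.753; a1+…+a3=9.529 < 9.753 ≤ a1+…+a4=14.153 → R4 fires; B=6 Q=3 A=17 P=4 D=4
Draw 12: a1=0.510, a2=1.824, a3=5.688, a4=3.468, a0=11.490; τ=−ln(0.0682)/11.490=0.234 → t=0.914; u2·a0=0.3736·11.490=4.293; a1+a2=2.334 < 4.293 ≤ a1+…+a3=8.022 → R3 fires; B=6 Q=2 A=18 P=4 D=3
Draw 13: a1=0.510, a2=1.824, a3=2.844, a4=2.448, a0=7.626; τ=−ln(0.5425)/7.626=0.080 → t=0.994; u2·a0=0.8052·7.626=6.140; a1+…+a3=5.178 < 6.140 ≤ a1+…+a4=7.626 → R4 fires; B=7 Q=1 A=18 P=4 D=3
Draw 14: a1=0.595, a2=2.128, a3=1.422, a4=1.224, a0=5.369; τ=−ln(0.3074)/5.369=0.220 → t=1.214; u2·a0=0.6169·5.369=3.312; a1+a2=2.723 < 3.312 ≤ a1+…+a3=4.145 → R3 fires; B=7 Q=0 A=19 P=4 D=2
Draw 15: a1=0.595, a2=2.128, a3=0.000, a4=0.000, a0=2.723; τ=−ln(0.6762)/2.723=0.144 → t=1.358 > T=1.34: stop.
At T=1.34: B=7 Q=0 A=19 P=4 D=2; the largest is A.

Dominant species at T: A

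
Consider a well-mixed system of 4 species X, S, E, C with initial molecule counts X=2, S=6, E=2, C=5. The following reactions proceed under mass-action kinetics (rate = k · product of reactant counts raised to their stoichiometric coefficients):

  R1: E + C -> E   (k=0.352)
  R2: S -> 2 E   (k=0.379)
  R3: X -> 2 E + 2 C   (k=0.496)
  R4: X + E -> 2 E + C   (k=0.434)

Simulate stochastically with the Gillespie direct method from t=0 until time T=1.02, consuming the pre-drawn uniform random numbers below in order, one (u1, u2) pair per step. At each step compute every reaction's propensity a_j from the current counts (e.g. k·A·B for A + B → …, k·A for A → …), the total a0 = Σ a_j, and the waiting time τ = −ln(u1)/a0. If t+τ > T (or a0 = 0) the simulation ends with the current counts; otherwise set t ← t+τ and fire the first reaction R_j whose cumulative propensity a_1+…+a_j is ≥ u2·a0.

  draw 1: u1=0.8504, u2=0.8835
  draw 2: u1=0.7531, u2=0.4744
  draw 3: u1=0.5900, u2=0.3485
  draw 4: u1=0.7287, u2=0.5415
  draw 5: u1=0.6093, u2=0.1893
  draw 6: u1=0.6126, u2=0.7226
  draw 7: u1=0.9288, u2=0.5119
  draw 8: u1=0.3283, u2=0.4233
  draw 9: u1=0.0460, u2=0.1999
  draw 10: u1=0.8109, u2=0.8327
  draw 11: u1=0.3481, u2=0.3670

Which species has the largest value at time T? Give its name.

Dominant species at T: E

t=0.000: X=2 S=6 E=2 C=5
Draw 1: a1=3.520, a2=2.274, a3=0.992, a4=1.736, a0=8.522; τ=−ln(0.8504)/8.522=0.019 → t=0.019; u2·a0=0.8835·8.522=7.529; a1+…+a3=6.786 < 7.529 ≤ a1+…+a4=8.522 → R4 fires; X=1 S=6 E=3 C=6
Draw 2: a1=6.336, a2=2.274, a3=0.496, a4=1.302, a0=10.408; τ=−ln(0.7531)/10.408=0.027 → t=0.046; u2·a0=0.4744·10.408=4.938 ≤ a1=6.336 → R1 fires; X=1 S=6 E=3 C=5
Draw 3: a1=5.280, a2=2.274, a3=0.496, a4=1.302, a0=9.352; τ=−ln(0.5900)/9.352=0.056 → t=0.103; u2·a0=0.3485·9.352=3.259 ≤ a1=5.280 → R1 fires; X=1 S=6 E=3 C=4
Draw 4: a1=4.224, a2=2.274, a3=0.496, a4=1.302, a0=8.296; τ=−ln(0.7287)/8.296=0.038 → t=0.141; u2·a0=0.5415·8.296=4.492; a1=4.224 < 4.492 ≤ a1+a2=6.498 → R2 fires; X=1 S=5 E=5 C=4
Draw 5: a1=7.040, a2=1.895, a3=0.496, a4=2.170, a0=11.601; τ=−ln(0.6093)/11.601=0.043 → t=0.184; u2·a0=0.1893·11.601=2.196 ≤ a1=7.040 → R1 fires; X=1 S=5 E=5 C=3
Draw 6: a1=5.280, a2=1.895, a3=0.496, a4=2.170, a0=9.841; τ=−ln(0.6126)/9.841=0.050 → t=0.233; u2·a0=0.7226·9.841=7.111; a1=5.280 < 7.111 ≤ a1+a2=7.175 → R2 fires; X=1 S=4 E=7 C=3
Draw 7: a1=7.392, a2=1.516, a3=0.496, a4=3.038, a0=12.442; τ=−ln(0.9288)/12.442=0.006 → t=0.239; u2·a0=0.5119·12.442=6.369 ≤ a1=7.392 → R1 fires; X=1 S=4 E=7 C=2
Draw 8: a1=4.928, a2=1.516, a3=0.496, a4=3.038, a0=9.978; τ=−ln(0.3283)/9.978=0.112 → t=0.351; u2·a0=0.4233·9.978=4.224 ≤ a1=4.928 → R1 fires; X=1 S=4 E=7 C=1
Draw 9: a1=2.464, a2=1.516, a3=0.496, a4=3.038, a0=7.514; τ=−ln(0.0460)/7.514=0.410 → t=0.761; u2·a0=0.1999·7.514=1.502 ≤ a1=2.464 → R1 fires; X=1 S=4 E=7 C=0
Draw 10: a1=0.000, a2=1.516, a3=0.496, a4=3.038, a0=5.050; τ=−ln(0.8109)/5.050=0.042 → t=0.802; u2·a0=0.8327·5.050=4.205; a1+…+a3=2.012 < 4.205 ≤ a1+…+a4=5.050 → R4 fires; X=0 S=4 E=8 C=1
Draw 11: a1=2.816, a2=1.516, a3=0.000, a4=0.000, a0=4.332; τ=−ln(0.3481)/4.332=0.244 → t=1.046 > T=1.02: stop.
At T=1.02: X=0 S=4 E=8 C=1; the largest is E.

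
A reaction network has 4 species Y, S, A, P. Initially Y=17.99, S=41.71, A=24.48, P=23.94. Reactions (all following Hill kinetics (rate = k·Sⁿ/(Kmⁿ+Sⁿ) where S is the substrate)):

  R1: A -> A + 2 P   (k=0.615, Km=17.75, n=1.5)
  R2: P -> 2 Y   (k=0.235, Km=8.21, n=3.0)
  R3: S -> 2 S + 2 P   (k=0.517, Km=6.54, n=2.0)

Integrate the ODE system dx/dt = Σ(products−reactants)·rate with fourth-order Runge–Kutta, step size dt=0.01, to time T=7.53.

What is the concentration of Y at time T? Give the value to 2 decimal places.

Y at T = 21.45

RK4 with dt=0.01: 753 steps to T=7.53. Trajectory (selected grid times):
t=0.00: Y=17.99 S=41.71 A=24.48 P=23.94
t=0.84: Y=18.37 S=42.13 A=24.48 P=25.24
t=1.67: Y=18.75 S=42.55 A=24.48 P=26.52
t=2.51: Y=19.13 S=42.98 A=24.48 P=27.81
t=3.35: Y=19.52 S=43.40 A=24.48 P=29.11
t=4.18: Y=19.90 S=43.82 A=24.48 P=30.39
t=5.02: Y=20.29 S=44.25 A=24.48 P=31.68
t=5.86: Y=20.68 S=44.67 A=24.48 P=32.98
t=6.69: Y=21.06 S=45.09 A=24.48 P=34.26
t=7.53: Y=21.45 S=45.52 A=24.48 P=35.55
Read off Y at T=7.53: 21.45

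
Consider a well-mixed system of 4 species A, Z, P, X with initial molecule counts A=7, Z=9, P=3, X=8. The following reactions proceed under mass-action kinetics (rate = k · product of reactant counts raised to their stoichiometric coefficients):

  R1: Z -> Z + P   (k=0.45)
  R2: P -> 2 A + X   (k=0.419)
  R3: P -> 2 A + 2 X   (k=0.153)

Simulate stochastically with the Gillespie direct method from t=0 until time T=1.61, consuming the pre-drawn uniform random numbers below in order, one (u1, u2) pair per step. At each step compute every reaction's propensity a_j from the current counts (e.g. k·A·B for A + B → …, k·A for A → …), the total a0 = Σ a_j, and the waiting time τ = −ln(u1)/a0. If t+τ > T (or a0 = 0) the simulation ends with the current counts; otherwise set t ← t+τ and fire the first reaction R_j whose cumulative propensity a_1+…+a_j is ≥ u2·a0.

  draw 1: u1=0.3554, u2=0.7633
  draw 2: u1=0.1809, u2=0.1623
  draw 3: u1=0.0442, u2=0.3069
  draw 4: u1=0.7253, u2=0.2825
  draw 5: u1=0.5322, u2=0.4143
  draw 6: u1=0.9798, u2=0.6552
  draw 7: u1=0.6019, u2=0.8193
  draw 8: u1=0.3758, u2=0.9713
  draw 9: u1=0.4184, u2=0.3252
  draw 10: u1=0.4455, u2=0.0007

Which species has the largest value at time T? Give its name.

t=0.000: A=7 Z=9 P=3 X=8
Draw 1: a1=4.050, a2=1.257, a3=0.459, a0=5.766; τ=−ln(0.3554)/5.766=0.179 → t=0.179; u2·a0=0.7633·5.766=4.401; a1=4.050 < 4.401 ≤ a1+a2=5.307 → R2 fires; A=9 Z=9 P=2 X=9
Draw 2: a1=4.050, a2=0.838, a3=0.306, a0=5.194; τ=−ln(0.1809)/5.194=0.329 → t=0.509; u2·a0=0.1623·5.194=0.843 ≤ a1=4.050 → R1 fires; A=9 Z=9 P=3 X=9
Draw 3: a1=4.050, a2=1.257, a3=0.459, a0=5.766; τ=−ln(0.0442)/5.766=0.541 → t=1.050; u2·a0=0.3069·5.766=1.770 ≤ a1=4.050 → R1 fires; A=9 Z=9 P=4 X=9
Draw 4: a1=4.050, a2=1.676, a3=0.612, a0=6.338; τ=−ln(0.7253)/6.338=0.051 → t=1.100; u2·a0=0.2825·6.338=1.790 ≤ a1=4.050 → R1 fires; A=9 Z=9 P=5 X=9
Draw 5: a1=4.050, a2=2.095, a3=0.765, a0=6.910; τ=−ln(0.5322)/6.910=0.091 → t=1.191; u2·a0=0.4143·6.910=2.863 ≤ a1=4.050 → R1 fires; A=9 Z=9 P=6 X=9
Draw 6: a1=4.050, a2=2.514, a3=0.918, a0=7.482; τ=−ln(0.9798)/7.482=0.003 → t=1.194; u2·a0=0.6552·7.482=4.902; a1=4.050 < 4.902 ≤ a1+a2=6.564 → R2 fires; A=11 Z=9 P=5 X=10
Draw 7: a1=4.050, a2=2.095, a3=0.765, a0=6.910; τ=−ln(0.6019)/6.910=0.073 → t=1.268; u2·a0=0.8193·6.910=5.661; a1=4.050 < 5.661 ≤ a1+a2=6.145 → R2 fires; A=13 Z=9 P=4 X=11
Draw 8: a1=4.050, a2=1.676, a3=0.612, a0=6.338; τ=−ln(0.3758)/6.338=0.154 → t=1.422; u2·a0=0.9713·6.338=6.156; a1+a2=5.726 < 6.156 ≤ a1+…+a3=6.338 → R3 fires; A=15 Z=9 P=3 X=13
Draw 9: a1=4.050, a2=1.257, a3=0.459, a0=5.766; τ=−ln(0.4184)/5.766=0.151 → t=1.573; u2·a0=0.3252·5.766=1.875 ≤ a1=4.050 → R1 fires; A=15 Z=9 P=4 X=13
Draw 10: a1=4.050, a2=1.676, a3=0.612, a0=6.338; τ=−ln(0.4455)/6.338=0.128 → t=1.701 > T=1.61: stop.
At T=1.61: A=15 Z=9 P=4 X=13; the largest is A.

Dominant species at T: A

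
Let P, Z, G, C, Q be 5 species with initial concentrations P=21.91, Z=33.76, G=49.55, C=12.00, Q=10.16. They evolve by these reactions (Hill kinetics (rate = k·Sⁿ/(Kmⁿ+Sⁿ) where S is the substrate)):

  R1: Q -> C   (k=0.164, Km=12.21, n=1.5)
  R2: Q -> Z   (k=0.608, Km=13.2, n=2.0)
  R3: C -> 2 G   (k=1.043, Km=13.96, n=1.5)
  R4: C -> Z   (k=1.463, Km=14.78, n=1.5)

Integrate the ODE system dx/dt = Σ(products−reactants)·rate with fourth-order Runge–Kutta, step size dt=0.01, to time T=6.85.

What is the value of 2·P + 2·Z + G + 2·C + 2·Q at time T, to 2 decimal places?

Value at T = 205.21

Check how each reaction changes W = 2·P + 2·Z + G + 2·C + 2·Q (weight of products minus weight of reactants):
R1: Q -> C: (2·1) − (2·1) = 2 − 2 = 0
R2: Q -> Z: (2·1) − (2·1) = 2 − 2 = 0
R3: C -> 2 G: (1·2) − (2·1) = 2 − 2 = 0
R4: C -> Z: (2·1) − (2·1) = 2 − 2 = 0
Every reaction leaves W unchanged, so W is conserved and no simulation is needed: W(T) = W(0) = 2·21.91 + 2·33.76 + 49.55 + 2·12.00 + 2·10.16 = 205.21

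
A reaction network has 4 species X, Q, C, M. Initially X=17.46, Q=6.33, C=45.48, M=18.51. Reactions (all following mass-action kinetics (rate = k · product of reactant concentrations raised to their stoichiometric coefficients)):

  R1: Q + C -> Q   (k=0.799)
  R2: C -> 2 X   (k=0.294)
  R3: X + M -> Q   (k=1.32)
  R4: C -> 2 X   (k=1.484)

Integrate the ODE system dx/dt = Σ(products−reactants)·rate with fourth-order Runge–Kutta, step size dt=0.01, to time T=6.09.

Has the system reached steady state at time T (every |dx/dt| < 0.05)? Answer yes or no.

RK4 with dt=0.01: 609 steps to T=6.09. Trajectory (selected grid times):
t=0.00: X=17.46 Q=6.33 C=45.48 M=18.51
t=0.68: X=9.98 Q=24.84 C=0.00 M=0.00
t=1.35: X=9.98 Q=24.84 C=0.00 M=0.00
t=2.03: X=9.98 Q=24.84 C=0.00 M=0.00
t=2.71: X=9.98 Q=24.84 C=0.00 M=0.00
t=3.38: X=9.98 Q=24.84 C=0.00 M=0.00
t=4.06: X=9.98 Q=24.84 C=0.00 M=0.00
t=4.74: X=9.98 Q=24.84 C=0.00 M=0.00
t=5.41: X=9.98 Q=24.84 C=0.00 M=0.00
t=6.09: X=9.98 Q=24.84 C=0.00 M=0.00
Rates at T: R1=0.0000, R2=0.0000, R3=0.0000, R4=0.0000
dx/dt at T (Σ net stoichiometry × rate): X=-0.0000, Q=+0.0000, C=-0.0000, M=-0.0000
Largest |dx/dt| is |-0.0000| (X) < 0.05 → steady.

Steady state at T: yes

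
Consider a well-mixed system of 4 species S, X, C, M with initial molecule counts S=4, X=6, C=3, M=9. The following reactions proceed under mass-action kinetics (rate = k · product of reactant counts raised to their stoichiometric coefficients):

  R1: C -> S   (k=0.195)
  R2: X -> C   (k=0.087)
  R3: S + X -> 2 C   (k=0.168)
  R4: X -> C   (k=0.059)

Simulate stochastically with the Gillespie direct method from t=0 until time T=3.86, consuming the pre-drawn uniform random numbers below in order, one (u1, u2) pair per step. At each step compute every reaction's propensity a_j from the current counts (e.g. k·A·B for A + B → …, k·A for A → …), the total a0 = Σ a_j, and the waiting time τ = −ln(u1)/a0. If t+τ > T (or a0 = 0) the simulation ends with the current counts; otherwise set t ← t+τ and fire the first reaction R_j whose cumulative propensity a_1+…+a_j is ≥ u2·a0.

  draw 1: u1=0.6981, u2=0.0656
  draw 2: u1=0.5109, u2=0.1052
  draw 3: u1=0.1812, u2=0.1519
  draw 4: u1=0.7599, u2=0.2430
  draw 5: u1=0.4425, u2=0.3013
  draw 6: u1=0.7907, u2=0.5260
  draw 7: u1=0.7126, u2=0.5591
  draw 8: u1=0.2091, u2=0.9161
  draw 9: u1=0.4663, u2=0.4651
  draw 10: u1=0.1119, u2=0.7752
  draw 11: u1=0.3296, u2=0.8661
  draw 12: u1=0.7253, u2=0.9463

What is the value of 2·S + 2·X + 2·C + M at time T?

Value at T = 35

Check how each reaction changes W = 2·S + 2·X + 2·C + M (weight of products minus weight of reactants):
R1: C -> S: (2·1) − (2·1) = 2 − 2 = 0
R2: X -> C: (2·1) − (2·1) = 2 − 2 = 0
R3: S + X -> 2 C: (2·2) − (2·1 + 2·1) = 4 − 4 = 0
R4: X -> C: (2·1) − (2·1) = 2 − 2 = 0
Every reaction leaves W unchanged, so W is conserved and no simulation is needed: W(T) = W(0) = 2·4 + 2·6 + 2·3 + 9 = 35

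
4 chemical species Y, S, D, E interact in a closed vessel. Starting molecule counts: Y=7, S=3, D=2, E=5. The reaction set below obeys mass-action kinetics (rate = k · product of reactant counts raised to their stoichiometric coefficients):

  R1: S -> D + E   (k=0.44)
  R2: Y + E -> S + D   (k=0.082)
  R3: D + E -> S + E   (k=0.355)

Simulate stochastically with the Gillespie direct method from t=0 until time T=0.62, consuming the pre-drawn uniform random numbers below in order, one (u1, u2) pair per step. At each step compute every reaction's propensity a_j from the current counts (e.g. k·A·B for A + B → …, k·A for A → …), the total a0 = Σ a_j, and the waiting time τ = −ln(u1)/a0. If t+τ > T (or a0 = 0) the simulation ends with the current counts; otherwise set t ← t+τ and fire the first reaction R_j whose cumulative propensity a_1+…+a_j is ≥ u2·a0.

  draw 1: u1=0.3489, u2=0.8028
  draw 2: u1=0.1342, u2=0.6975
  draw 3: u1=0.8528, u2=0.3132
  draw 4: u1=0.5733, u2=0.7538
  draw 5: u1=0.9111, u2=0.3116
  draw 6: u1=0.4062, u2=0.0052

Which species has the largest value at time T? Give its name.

Dominant species at T: S

t=0.000: Y=7 S=3 D=2 E=5
Draw 1: a1=1.320, a2=2.870, a3=3.550, a0=7.740; τ=−ln(0.3489)/7.740=0.136 → t=0.136; u2·a0=0.8028·7.740=6.214; a1+a2=4.190 < 6.214 ≤ a1+…+a3=7.740 → R3 fires; Y=7 S=4 D=1 E=5
Draw 2: a1=1.760, a2=2.870, a3=1.775, a0=6.405; τ=−ln(0.1342)/6.405=0.314 → t=0.450; u2·a0=0.6975·6.405=4.467; a1=1.760 < 4.467 ≤ a1+a2=4.630 → R2 fires; Y=6 S=5 D=2 E=4
Draw 3: a1=2.200, a2=1.968, a3=2.840, a0=7.008; τ=−ln(0.8528)/7.008=0.023 → t=0.472; u2·a0=0.3132·7.008=2.195 ≤ a1=2.200 → R1 fires; Y=6 S=4 D=3 E=5
Draw 4: a1=1.760, a2=2.460, a3=5.325, a0=9.545; τ=−ln(0.5733)/9.545=0.058 → t=0.531; u2·a0=0.7538·9.545=7.195; a1+a2=4.220 < 7.195 ≤ a1+…+a3=9.545 → R3 fires; Y=6 S=5 D=2 E=5
Draw 5: a1=2.200, a2=2.460, a3=3.550, a0=8.210; τ=−ln(0.9111)/8.210=0.011 → t=0.542; u2·a0=0.3116·8.210=2.558; a1=2.200 < 2.558 ≤ a1+a2=4.660 → R2 fires; Y=5 S=6 D=3 E=4
Draw 6: a1=2.640, a2=1.640, a3=4.260, a0=8.540; τ=−ln(0.4062)/8.540=0.105 → t=0.647 > T=0.62: stop.
At T=0.62: Y=5 S=6 D=3 E=4; the largest is S.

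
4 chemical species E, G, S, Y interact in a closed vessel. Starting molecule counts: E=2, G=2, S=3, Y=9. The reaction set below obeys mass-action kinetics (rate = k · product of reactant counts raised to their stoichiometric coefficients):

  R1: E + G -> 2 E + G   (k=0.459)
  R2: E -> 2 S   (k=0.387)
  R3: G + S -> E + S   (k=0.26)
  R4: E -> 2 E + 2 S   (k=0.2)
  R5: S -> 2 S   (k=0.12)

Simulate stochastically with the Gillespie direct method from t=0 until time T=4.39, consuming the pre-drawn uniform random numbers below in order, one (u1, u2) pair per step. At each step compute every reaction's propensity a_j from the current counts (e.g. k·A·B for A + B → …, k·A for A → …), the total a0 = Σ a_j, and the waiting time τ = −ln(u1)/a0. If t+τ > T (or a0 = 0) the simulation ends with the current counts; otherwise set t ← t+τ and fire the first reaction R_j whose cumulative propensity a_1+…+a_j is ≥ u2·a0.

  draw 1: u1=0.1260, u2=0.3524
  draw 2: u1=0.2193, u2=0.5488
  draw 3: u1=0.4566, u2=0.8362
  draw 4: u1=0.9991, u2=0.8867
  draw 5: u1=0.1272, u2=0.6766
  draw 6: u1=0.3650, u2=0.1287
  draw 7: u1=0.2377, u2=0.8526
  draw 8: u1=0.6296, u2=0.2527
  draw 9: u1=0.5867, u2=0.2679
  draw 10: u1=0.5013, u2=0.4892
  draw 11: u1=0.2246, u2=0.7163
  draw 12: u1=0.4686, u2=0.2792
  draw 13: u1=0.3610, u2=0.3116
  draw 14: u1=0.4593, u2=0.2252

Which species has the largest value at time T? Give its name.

Dominant species at T: S

t=0.000: E=2 G=2 S=3 Y=9
Draw 1: a1=1.836, a2=0.774, a3=1.560, a4=0.400, a5=0.360, a0=4.930; τ=−ln(0.1260)/4.930=0.420 → t=0.420; u2·a0=0.3524·4.930=1.737 ≤ a1=1.836 → R1 fires; E=3 G=2 S=3 Y=9
Draw 2: a1=2.754, a2=1.161, a3=1.560, a4=0.600, a5=0.360, a0=6.435; τ=−ln(0.2193)/6.435=0.236 → t=0.656; u2·a0=0.5488·6.435=3.532; a1=2.754 < 3.532 ≤ a1+a2=3.915 → R2 fires; E=2 G=2 S=5 Y=9
Draw 3: a1=1.836, a2=0.774, a3=2.600, a4=0.400, a5=0.600, a0=6.210; τ=−ln(0.4566)/6.210=0.126 → t=0.782; u2·a0=0.8362·6.210=5.193; a1+a2=2.610 < 5.193 ≤ a1+…+a3=5.210 → R3 fires; E=3 G=1 S=5 Y=9
Draw 4: a1=1.377, a2=1.161, a3=1.300, a4=0.600, a5=0.600, a0=5.038; τ=−ln(0.9991)/5.038=0.000 → t=0.782; u2·a0=0.8867·5.038=4.467; a1+…+a4=4.438 < 4.467 ≤ a1+…+a5=5.038 → R5 fires; E=3 G=1 S=6 Y=9
Draw 5: a1=1.377, a2=1.161, a3=1.560, a4=0.600, a5=0.720, a0=5.418; τ=−ln(0.1272)/5.418=0.381 → t=1.163; u2·a0=0.6766·5.418=3.666; a1+a2=2.538 < 3.666 ≤ a1+…+a3=4.098 → R3 fires; E=4 G=0 S=6 Y=9
Draw 6: a1=0.000, a2=1.548, a3=0.000, a4=0.800, a5=0.720, a0=3.068; τ=−ln(0.3650)/3.068=0.329 → t=1.491; u2·a0=0.1287·3.068=0.395; a1=0.000 < 0.395 ≤ a1+a2=1.548 → R2 fires; E=3 G=0 S=8 Y=9
Draw 7: a1=0.000, a2=1.161, a3=0.000, a4=0.600, a5=0.960, a0=2.721; τ=−ln(0.2377)/2.721=0.528 → t=2.019; u2·a0=0.8526·2.721=2.320; a1+…+a4=1.761 < 2.320 ≤ a1+…+a5=2.721 → R5 fires; E=3 G=0 S=9 Y=9
Draw 8: a1=0.000, a2=1.161, a3=0.000, a4=0.600, a5=1.080, a0=2.841; τ=−ln(0.6296)/2.841=0.163 → t=2.182; u2·a0=0.2527·2.841=0.718; a1=0.000 < 0.718 ≤ a1+a2=1.161 → R2 fires; E=2 G=0 S=11 Y=9
Draw 9: a1=0.000, a2=0.774, a3=0.000, a4=0.400, a5=1.320, a0=2.494; τ=−ln(0.5867)/2.494=0.214 → t=2.396; u2·a0=0.2679·2.494=0.668; a1=0.000 < 0.668 ≤ a1+a2=0.774 → R2 fires; E=1 G=0 S=13 Y=9
Draw 10: a1=0.000, a2=0.387, a3=0.000, a4=0.200, a5=1.560, a0=2.147; τ=−ln(0.5013)/2.147=0.322 → t=2.718; u2·a0=0.4892·2.147=1.050; a1+…+a4=0.587 < 1.050 ≤ a1+…+a5=2.147 → R5 fires; E=1 G=0 S=14 Y=9
Draw 11: a1=0.000, a2=0.387, a3=0.000, a4=0.200, a5=1.680, a0=2.267; τ=−ln(0.2246)/2.267=0.659 → t=3.377; u2·a0=0.7163·2.267=1.624; a1+…+a4=0.587 < 1.624 ≤ a1+…+a5=2.267 → R5 fires; E=1 G=0 S=15 Y=9
Draw 12: a1=0.000, a2=0.387, a3=0.000, a4=0.200, a5=1.800, a0=2.387; τ=−ln(0.4686)/2.387=0.318 → t=3.694; u2·a0=0.2792·2.387=0.666; a1+…+a4=0.587 < 0.666 ≤ a1+…+a5=2.387 → R5 fires; E=1 G=0 S=16 Y=9
Draw 13: a1=0.000, a2=0.387, a3=0.000, a4=0.200, a5=1.920, a0=2.507; τ=−ln(0.3610)/2.507=0.406 → t=4.101; u2·a0=0.3116·2.507=0.781; a1+…+a4=0.587 < 0.781 ≤ a1+…+a5=2.507 → R5 fires; E=1 G=0 S=17 Y=9
Draw 14: a1=0.000, a2=0.387, a3=0.000, a4=0.200, a5=2.040, a0=2.627; τ=−ln(0.4593)/2.627=0.296 → t=4.397 > T=4.39: stop.
At T=4.39: E=1 G=0 S=17 Y=9; the largest is S.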